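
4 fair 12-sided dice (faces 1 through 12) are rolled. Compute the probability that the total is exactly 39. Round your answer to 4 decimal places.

There are 12^4 = 20736 equally likely outcomes.
The number of ordered 4-tuples from {1,…,12} summing to 39 is 220.
P(sum = 39) = 220/20736 = 55/5184 ≈ 0.0106.

0.0106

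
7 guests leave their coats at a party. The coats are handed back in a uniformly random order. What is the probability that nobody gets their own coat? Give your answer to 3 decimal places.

This is the derangement probability: permutations of 7 with no fixed point.
D(7) = 7! · (1 − 1/1! + 1/2! − ··· + (−1)^7/7!) = 1854.
P = 1854/5040 = 103/280 ≈ 0.368.

0.368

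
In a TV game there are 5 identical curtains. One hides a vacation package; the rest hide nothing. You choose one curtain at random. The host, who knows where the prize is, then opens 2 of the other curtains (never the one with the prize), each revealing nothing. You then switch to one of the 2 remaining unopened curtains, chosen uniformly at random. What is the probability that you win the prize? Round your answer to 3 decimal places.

0.400

Your original curtain holds the prize with probability 1/5, so the other 4 collectively hold it with probability 4/5.
The host can always find 2 empty curtains to open, so the reveals don't change that 4/5; it is now spread over the 2 remaining unopened curtains.
P(win by switching) = (4/5) · (1/2) = 2/5 ≈ 0.400.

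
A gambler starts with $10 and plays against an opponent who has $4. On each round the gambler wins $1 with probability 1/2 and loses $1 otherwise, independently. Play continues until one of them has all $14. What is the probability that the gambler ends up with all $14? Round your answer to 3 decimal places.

With a fair step, P(i) = ½P(i−1) + ½P(i+1) with P(0)=0, P(14)=1 has the linear solution P(i) = i/14.
P(10) = 10/14 = 5/7 ≈ 0.714.

0.714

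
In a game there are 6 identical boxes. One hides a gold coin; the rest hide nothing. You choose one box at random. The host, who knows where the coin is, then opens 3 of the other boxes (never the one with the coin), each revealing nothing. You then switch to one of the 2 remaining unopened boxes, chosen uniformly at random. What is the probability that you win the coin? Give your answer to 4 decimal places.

Your original box holds the coin with probability 1/6, so the other 5 collectively hold it with probability 5/6.
The host can always find 3 empty boxes to open, so the reveals don't change that 5/6; it is now spread over the 2 remaining unopened boxes.
P(win by switching) = (5/6) · (1/2) = 5/12 ≈ 0.4167.

0.4167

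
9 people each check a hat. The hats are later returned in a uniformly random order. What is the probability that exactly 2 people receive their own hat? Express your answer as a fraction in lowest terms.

103/560

Choose which 2 of the 9 are fixed: C(9,2) = 36 ways.
The remaining 7 must have no fixed point: D(7) = 1854.
P = 36·1854/362880 = 103/560.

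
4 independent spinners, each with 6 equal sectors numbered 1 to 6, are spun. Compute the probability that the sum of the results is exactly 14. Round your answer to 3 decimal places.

There are 6^4 = 1296 equally likely outcomes.
The number of ordered 4-tuples from {1,…,6} summing to 14 is 146.
P(sum = 14) = 146/1296 = 73/648 ≈ 0.113.

0.113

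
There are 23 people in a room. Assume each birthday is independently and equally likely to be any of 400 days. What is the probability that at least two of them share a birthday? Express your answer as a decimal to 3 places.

0.475

It's easier to compute the probability that all 23 are distinct.
P(all distinct) = 400/400 · 399/400 · ··· · 378/400 ≈ 0.525.
So the probability of at least one match is 1 − 0.525 = 0.475.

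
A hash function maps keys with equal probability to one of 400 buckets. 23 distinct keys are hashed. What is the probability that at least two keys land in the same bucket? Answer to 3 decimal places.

It's easier to compute the probability that all 23 are distinct.
P(all distinct) = 400/400 · 399/400 · ··· · 378/400 ≈ 0.525.
So the probability of at least one match is 1 − 0.525 = 0.475.

0.475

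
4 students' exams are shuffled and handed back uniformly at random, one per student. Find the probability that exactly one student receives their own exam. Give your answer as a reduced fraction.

1/3

Choose which one is fixed: C(4,1) = 4 ways.
The remaining 3 must have no fixed point: D(3) = 2.
P = 4·2/24 = 1/3.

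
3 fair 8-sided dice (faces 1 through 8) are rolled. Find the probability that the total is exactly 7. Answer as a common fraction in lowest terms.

There are 8^3 = 512 equally likely outcomes.
The number of ordered 3-tuples from {1,…,8} summing to 7 is 15.
P(sum = 7) = 15/512.

15/512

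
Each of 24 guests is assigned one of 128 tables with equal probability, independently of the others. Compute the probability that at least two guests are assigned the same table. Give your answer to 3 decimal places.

0.900

It's easier to compute the probability that all 24 are distinct.
P(all distinct) = 128/128 · 127/128 · ··· · 105/128 ≈ 0.100.
So the probability of at least one match is 1 − 0.100 = 0.900.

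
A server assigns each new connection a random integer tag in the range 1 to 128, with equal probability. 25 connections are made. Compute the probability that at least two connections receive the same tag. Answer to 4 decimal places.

It's easier to compute the probability that all 25 are distinct.
P(all distinct) = 128/128 · 127/128 · ··· · 104/128 ≈ 0.0813.
So the probability of at least one match is 1 − 0.0813 = 0.9187.

0.9187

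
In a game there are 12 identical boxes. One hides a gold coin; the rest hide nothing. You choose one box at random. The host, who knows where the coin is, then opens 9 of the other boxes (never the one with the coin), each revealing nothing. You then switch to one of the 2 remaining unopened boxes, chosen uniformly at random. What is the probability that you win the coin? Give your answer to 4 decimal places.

0.4583

Your original box holds the coin with probability 1/12, so the other 11 collectively hold it with probability 11/12.
The host can always find 9 empty boxes to open, so the reveals don't change that 11/12; it is now spread over the 2 remaining unopened boxes.
P(win by switching) = (11/12) · (1/2) = 11/24 ≈ 0.4583.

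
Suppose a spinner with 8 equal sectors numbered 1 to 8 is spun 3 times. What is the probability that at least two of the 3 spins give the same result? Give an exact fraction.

P(all 3 different) = 8/8 · 7/8 · ··· · 6/8 = 21/32.
P(at least two equal) = 1 − 21/32 = 11/32.

11/32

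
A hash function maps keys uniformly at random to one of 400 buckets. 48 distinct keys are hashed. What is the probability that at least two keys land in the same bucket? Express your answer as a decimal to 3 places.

It's easier to compute the probability that all 48 are distinct.
P(all distinct) = 400/400 · 399/400 · ··· · 353/400 ≈ 0.053.
So the probability of at least one match is 1 − 0.053 = 0.947.

0.947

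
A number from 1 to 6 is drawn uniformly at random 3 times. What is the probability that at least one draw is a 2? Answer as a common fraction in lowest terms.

91/216

P(no draw is a 2) = (5/6)^3 = 125/216.
P(at least one) = 1 − 125/216 = 91/216.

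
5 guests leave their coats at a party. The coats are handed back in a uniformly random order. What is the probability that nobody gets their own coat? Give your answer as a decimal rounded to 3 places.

0.367

This is the derangement probability: permutations of 5 with no fixed point.
D(5) = 5! · (1 − 1/1! + 1/2! − ··· + (−1)^5/5!) = 44.
P = 44/120 = 11/30 ≈ 0.367.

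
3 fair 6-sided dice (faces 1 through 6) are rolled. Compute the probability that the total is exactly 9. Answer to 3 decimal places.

0.116

There are 6^3 = 216 equally likely outcomes.
The number of ordered 3-tuples from {1,…,6} summing to 9 is 25.
P(sum = 9) = 25/216 ≈ 0.116.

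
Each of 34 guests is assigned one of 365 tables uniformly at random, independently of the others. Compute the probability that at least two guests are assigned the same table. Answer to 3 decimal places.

0.795

It's easier to compute the probability that all 34 are distinct.
P(all distinct) = 365/365 · 364/365 · ··· · 332/365 ≈ 0.205.
So the probability of at least one match is 1 − 0.205 = 0.795.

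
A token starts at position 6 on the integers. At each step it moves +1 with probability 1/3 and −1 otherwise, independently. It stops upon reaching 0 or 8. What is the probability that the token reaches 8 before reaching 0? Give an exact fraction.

21/85

Let r = q/p = (2/3)/(1/3) = 2. The recurrence P(i) = p·P(i+1) + q·P(i−1) with P(0)=0, P(8)=1 gives P(i) = (1 − r^i)/(1 − r^8).
P(6) = (1 − (2)^6) / (1 − (2)^8) = 21/85.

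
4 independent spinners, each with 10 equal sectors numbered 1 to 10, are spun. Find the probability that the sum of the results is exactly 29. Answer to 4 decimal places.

There are 10^4 = 10000 equally likely outcomes.
The number of ordered 4-tuples from {1,…,10} summing to 29 is 348.
P(sum = 29) = 348/10000 = 87/2500 ≈ 0.0348.

0.0348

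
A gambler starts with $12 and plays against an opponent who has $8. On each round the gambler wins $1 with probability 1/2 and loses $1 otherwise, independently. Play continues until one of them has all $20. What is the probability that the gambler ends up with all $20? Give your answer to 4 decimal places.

With a fair step, P(i) = ½P(i−1) + ½P(i+1) with P(0)=0, P(20)=1 has the linear solution P(i) = i/20.
P(12) = 12/20 = 3/5 ≈ 0.6000.

0.6000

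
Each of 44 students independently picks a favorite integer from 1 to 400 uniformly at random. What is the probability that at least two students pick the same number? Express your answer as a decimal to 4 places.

It's easier to compute the probability that all 44 are distinct.
P(all distinct) = 400/400 · 399/400 · ··· · 357/400 ≈ 0.0858.
So the probability of at least one match is 1 − 0.0858 = 0.9142.

0.9142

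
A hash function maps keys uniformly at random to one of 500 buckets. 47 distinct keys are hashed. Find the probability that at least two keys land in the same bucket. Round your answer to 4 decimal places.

It's easier to compute the probability that all 47 are distinct.
P(all distinct) = 500/500 · 499/500 · ··· · 454/500 ≈ 0.1073.
So the probability of at least one match is 1 − 0.1073 = 0.8927.

0.8927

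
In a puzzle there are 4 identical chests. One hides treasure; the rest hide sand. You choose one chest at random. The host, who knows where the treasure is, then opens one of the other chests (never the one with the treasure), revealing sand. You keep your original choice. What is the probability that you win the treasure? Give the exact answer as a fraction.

The host can always open an empty chest regardless of your choice, so this gives no information about your original chest.
P(win by staying) = 1/4.

1/4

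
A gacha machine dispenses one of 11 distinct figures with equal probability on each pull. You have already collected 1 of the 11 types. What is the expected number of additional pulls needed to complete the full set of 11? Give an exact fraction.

81191/2520

Starting from 1 distinct type, each trial gives a new one with probability (11−i)/11 when i types are held, so the wait for the next new type is 11/(11−i).
E = 11/10 + 11/9 + 11/8 + 11/7 + 11/6 + 11/5 + 11/4 + 11/3 + 11/2 + 11/1 = 81191/2520.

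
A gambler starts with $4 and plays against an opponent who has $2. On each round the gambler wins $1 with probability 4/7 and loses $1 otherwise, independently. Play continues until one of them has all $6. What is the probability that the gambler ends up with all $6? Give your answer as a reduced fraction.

Let r = q/p = (3/7)/(4/7) = 3/4. The recurrence P(i) = p·P(i+1) + q·P(i−1) with P(0)=0, P(6)=1 gives P(i) = (1 − r^i)/(1 − r^6).
P(4) = (1 − (3/4)^4) / (1 − (3/4)^6) = 400/481.

400/481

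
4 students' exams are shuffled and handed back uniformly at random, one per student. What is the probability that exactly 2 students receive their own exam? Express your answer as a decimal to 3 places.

0.250

Choose which 2 of the 4 are fixed: C(4,2) = 6 ways.
The remaining 2 must have no fixed point: D(2) = 1.
P = 6·1/24 = 1/4 ≈ 0.250.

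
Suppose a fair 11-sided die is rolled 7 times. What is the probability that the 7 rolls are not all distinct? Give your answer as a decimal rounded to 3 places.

P(all 7 different) = 11/11 · 10/11 · ··· · 5/11 ≈ 0.085.
P(at least two equal) = 1 − 0.085 = 0.915.

0.915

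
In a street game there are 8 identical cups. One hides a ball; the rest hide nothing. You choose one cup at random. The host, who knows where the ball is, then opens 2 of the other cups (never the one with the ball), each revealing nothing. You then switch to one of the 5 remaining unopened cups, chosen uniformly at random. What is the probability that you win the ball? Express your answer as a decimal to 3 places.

Your original cup holds the ball with probability 1/8, so the other 7 collectively hold it with probability 7/8.
The host can always find 2 empty cups to open, so the reveals don't change that 7/8; it is now spread over the 5 remaining unopened cups.
P(win by switching) = (7/8) · (1/5) = 7/40 ≈ 0.175.

0.175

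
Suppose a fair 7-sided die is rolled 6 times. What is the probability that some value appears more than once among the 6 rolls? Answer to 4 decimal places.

P(all 6 different) = 7/7 · 6/7 · ··· · 2/7 ≈ 0.0428.
P(at least two equal) = 1 − 0.0428 = 0.9572.

0.9572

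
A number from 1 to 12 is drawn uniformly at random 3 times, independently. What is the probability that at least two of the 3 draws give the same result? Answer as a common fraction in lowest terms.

17/72

P(all 3 different) = 12/12 · 11/12 · ··· · 10/12 = 55/72.
P(at least two equal) = 1 − 55/72 = 17/72.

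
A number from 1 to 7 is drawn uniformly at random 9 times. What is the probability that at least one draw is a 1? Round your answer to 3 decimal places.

P(no draw is a 1) = (6/7)^9 ≈ 0.250.
P(at least one) = 1 − 0.250 = 0.750.

0.750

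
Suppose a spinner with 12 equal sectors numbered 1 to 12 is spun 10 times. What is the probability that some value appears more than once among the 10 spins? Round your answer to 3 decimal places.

P(all 10 different) = 12/12 · 11/12 · ··· · 3/12 ≈ 0.004.
P(at least two equal) = 1 − 0.004 = 0.996.

0.996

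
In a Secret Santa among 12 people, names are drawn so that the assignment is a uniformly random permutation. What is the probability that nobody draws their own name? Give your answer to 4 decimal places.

0.3679

This is the derangement probability: permutations of 12 with no fixed point.
D(12) = 12! · (1 − 1/1! + 1/2! − ··· + (−1)^12/12!) = 176214841.
P = 176214841/479001600 = 16019531/43545600 ≈ 0.3679.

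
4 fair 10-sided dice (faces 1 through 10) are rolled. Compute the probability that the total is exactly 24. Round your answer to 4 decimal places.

There are 10^4 = 10000 equally likely outcomes.
The number of ordered 4-tuples from {1,…,10} summing to 24 is 633.
P(sum = 24) = 633/10000 ≈ 0.0633.

0.0633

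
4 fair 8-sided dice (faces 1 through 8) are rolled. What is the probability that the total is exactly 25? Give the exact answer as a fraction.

15/512

There are 8^4 = 4096 equally likely outcomes.
The number of ordered 4-tuples from {1,…,8} summing to 25 is 120.
P(sum = 25) = 120/4096 = 15/512.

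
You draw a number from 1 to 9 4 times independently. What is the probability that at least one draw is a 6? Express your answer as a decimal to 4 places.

P(no draw is a 6) = (8/9)^4 ≈ 0.6243.
P(at least one) = 1 − 0.6243 = 0.3757.

0.3757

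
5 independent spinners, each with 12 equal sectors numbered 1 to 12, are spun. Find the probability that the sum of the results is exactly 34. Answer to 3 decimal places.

There are 12^5 = 248832 equally likely outcomes.
The number of ordered 5-tuples from {1,…,12} summing to 34 is 12255.
P(sum = 34) = 12255/248832 = 4085/82944 ≈ 0.049.

0.049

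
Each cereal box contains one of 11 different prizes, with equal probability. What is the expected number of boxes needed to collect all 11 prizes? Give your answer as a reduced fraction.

83711/2520

After i distinct types are collected, each trial gives a new one with probability (11−i)/11, so the expected wait for the next new type is 11/(11−i).
E = 11/11 + 11/10 + 11/9 + 11/8 + 11/7 + 11/6 + 11/5 + 11/4 + 11/3 + 11/2 + 11/1 = 83711/2520.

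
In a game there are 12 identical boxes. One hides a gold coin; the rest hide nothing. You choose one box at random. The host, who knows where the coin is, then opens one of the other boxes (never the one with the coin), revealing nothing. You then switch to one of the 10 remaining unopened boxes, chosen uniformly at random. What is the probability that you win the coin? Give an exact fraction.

Your original box holds the coin with probability 1/12, so the other 11 collectively hold it with probability 11/12.
The host can always find an empty box to open, so this doesn't change that 11/12; it is now spread over the 10 remaining unopened boxes.
P(win by switching) = (11/12) · (1/10) = 11/120.

11/120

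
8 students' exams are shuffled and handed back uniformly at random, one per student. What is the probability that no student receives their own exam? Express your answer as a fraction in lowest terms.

2119/5760

This is the derangement probability: permutations of 8 with no fixed point.
D(8) = 8! · (1 − 1/1! + 1/2! − ··· + (−1)^8/8!) = 14833.
P = 14833/40320 = 2119/5760.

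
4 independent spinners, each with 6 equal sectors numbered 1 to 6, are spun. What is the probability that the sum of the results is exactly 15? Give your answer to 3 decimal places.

There are 6^4 = 1296 equally likely outcomes.
The number of ordered 4-tuples from {1,…,6} summing to 15 is 140.
P(sum = 15) = 140/1296 = 35/324 ≈ 0.108.

0.108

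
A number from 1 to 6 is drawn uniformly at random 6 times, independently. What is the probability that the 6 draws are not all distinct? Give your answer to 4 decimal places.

P(all 6 different) = 6/6 · 5/6 · ··· · 1/6 ≈ 0.0154.
P(at least two equal) = 1 − 0.0154 = 0.9846.

0.9846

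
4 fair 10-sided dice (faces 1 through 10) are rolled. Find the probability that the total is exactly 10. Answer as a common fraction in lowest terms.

21/2500

There are 10^4 = 10000 equally likely outcomes.
The number of ordered 4-tuples from {1,…,10} summing to 10 is 84.
P(sum = 10) = 84/10000 = 21/2500.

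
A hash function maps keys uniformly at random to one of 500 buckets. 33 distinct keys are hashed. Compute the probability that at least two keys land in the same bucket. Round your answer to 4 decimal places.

0.6603

It's easier to compute the probability that all 33 are distinct.
P(all distinct) = 500/500 · 499/500 · ··· · 468/500 ≈ 0.3397.
So the probability of at least one match is 1 − 0.3397 = 0.6603.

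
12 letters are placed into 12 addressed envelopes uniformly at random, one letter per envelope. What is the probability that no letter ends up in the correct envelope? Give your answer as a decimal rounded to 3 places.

This is the derangement probability: permutations of 12 with no fixed point.
D(12) = 12! · (1 − 1/1! + 1/2! − ··· + (−1)^12/12!) = 176214841.
P = 176214841/479001600 = 16019531/43545600 ≈ 0.368.

0.368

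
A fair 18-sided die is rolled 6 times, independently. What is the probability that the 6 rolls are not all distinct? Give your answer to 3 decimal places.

0.607

P(all 6 different) = 18/18 · 17/18 · ··· · 13/18 ≈ 0.393.
P(at least two equal) = 1 − 0.393 = 0.607.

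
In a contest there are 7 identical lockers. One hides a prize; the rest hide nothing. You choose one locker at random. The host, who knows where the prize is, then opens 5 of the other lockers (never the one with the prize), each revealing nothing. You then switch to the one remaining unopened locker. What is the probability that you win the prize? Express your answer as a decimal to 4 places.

0.8571

Your original locker holds the prize with probability 1/7, so the other 6 collectively hold it with probability 6/7.
The host can always find 5 empty lockers to open, so the reveals don't change that 6/7; it is now spread over the 1 remaining unopened locker.
P(win by switching) = (6/7) · (1/1) = 6/7 ≈ 0.8571.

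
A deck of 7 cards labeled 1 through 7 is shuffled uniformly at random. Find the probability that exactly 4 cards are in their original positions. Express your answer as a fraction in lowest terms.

1/72

Choose which 4 of the 7 are fixed: C(7,4) = 35 ways.
The remaining 3 must have no fixed point: D(3) = 2.
P = 35·2/5040 = 1/72.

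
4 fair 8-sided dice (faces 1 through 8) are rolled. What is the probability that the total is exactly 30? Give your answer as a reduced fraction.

There are 8^4 = 4096 equally likely outcomes.
The number of ordered 4-tuples from {1,…,8} summing to 30 is 10.
P(sum = 30) = 10/4096 = 5/2048.

5/2048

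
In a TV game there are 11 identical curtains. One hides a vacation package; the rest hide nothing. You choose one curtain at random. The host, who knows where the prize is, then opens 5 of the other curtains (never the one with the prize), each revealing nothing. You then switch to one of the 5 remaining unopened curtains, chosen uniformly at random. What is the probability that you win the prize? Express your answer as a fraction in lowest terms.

Your original curtain holds the prize with probability 1/11, so the other 10 collectively hold it with probability 10/11.
The host can always find 5 empty curtains to open, so the reveals don't change that 10/11; it is now spread over the 5 remaining unopened curtains.
P(win by switching) = (10/11) · (1/5) = 2/11.

2/11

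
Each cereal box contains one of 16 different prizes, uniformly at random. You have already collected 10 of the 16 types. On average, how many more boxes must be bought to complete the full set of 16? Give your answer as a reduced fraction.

196/5

Starting from 10 distinct types, each trial gives a new one with probability (16−i)/16 when i types are held, so the wait for the next new type is 16/(16−i).
E = 16/6 + 16/5 + 16/4 + 16/3 + 16/2 + 16/1 = 196/5.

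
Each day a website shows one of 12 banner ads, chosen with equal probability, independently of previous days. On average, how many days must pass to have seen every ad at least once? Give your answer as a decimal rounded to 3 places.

37.239

After i distinct types are collected, each trial gives a new one with probability (12−i)/12, so the expected wait for the next new type is 12/(12−i).
E = 12/12 + 12/11 + 12/10 + 12/9 + 12/8 + 12/7 + 12/6 + 12/5 + 12/4 + 12/3 + 12/2 + 12/1 = 86021/2310 ≈ 37.239.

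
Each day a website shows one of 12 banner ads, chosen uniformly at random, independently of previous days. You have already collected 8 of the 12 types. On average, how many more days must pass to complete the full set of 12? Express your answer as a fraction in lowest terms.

25

Starting from 8 distinct types, each trial gives a new one with probability (12−i)/12 when i types are held, so the wait for the next new type is 12/(12−i).
E = 12/4 + 12/3 + 12/2 + 12/1 = 25.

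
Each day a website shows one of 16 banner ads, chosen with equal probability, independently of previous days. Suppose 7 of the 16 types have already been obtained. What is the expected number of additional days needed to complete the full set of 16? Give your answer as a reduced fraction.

Starting from 7 distinct types, each trial gives a new one with probability (16−i)/16 when i types are held, so the wait for the next new type is 16/(16−i).
E = 16/9 + 16/8 + 16/7 + 16/6 + 16/5 + 16/4 + 16/3 + 16/2 + 16/1 = 14258/315.

14258/315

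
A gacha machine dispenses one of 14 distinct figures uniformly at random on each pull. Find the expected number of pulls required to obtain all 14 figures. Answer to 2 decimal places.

45.52

After i distinct types are collected, each trial gives a new one with probability (14−i)/14, so the expected wait for the next new type is 14/(14−i).
E = 14/14 + 14/13 + 14/12 + 14/11 + 14/10 + 14/9 + 14/8 + 14/7 + 14/6 + 14/5 + 14/4 + 14/3 + 14/2 + 14/1 = 1171733/25740 ≈ 45.52.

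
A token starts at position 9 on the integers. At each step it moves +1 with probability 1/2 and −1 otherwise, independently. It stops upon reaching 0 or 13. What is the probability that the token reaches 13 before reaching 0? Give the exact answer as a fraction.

With a fair step, P(i) = ½P(i−1) + ½P(i+1) with P(0)=0, P(13)=1 has the linear solution P(i) = i/13.
P(9) = 9/13.

9/13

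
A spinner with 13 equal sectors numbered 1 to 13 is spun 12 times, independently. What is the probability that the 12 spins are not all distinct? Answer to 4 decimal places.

P(all 12 different) = 13/13 · 12/13 · ··· · 2/13 ≈ 0.0003.
P(at least two equal) = 1 − 0.0003 = 0.9997.

0.9997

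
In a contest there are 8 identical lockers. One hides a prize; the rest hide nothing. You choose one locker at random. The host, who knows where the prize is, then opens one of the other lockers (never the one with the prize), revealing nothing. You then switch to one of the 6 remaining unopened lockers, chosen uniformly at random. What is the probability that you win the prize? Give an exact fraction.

7/48

Your original locker holds the prize with probability 1/8, so the other 7 collectively hold it with probability 7/8.
The host can always find an empty locker to open, so this doesn't change that 7/8; it is now spread over the 6 remaining unopened lockers.
P(win by switching) = (7/8) · (1/6) = 7/48.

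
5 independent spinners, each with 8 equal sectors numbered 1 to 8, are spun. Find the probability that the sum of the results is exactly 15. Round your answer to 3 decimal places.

There are 8^5 = 32768 equally likely outcomes.
The number of ordered 5-tuples from {1,…,8} summing to 15 is 926.
P(sum = 15) = 926/32768 = 463/16384 ≈ 0.028.

0.028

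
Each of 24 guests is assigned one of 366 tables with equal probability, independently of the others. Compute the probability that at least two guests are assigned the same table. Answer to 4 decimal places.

It's easier to compute the probability that all 24 are distinct.
P(all distinct) = 366/366 · 365/366 · ··· · 343/366 ≈ 0.4627.
So the probability of at least one match is 1 − 0.4627 = 0.5373.

0.5373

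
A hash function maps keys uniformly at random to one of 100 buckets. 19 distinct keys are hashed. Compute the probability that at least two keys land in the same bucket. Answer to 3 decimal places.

It's easier to compute the probability that all 19 are distinct.
P(all distinct) = 100/100 · 99/100 · ··· · 82/100 ≈ 0.161.
So the probability of at least one match is 1 − 0.161 = 0.839.

0.839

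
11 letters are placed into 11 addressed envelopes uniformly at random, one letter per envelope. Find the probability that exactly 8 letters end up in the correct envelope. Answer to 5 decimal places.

0.00001

Choose which 8 of the 11 are fixed: C(11,8) = 165 ways.
The remaining 3 must have no fixed point: D(3) = 2.
P = 165·2/39916800 = 1/120960 ≈ 0.00001.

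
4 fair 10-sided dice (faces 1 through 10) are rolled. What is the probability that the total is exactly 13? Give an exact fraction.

11/500

There are 10^4 = 10000 equally likely outcomes.
The number of ordered 4-tuples from {1,…,10} summing to 13 is 220.
P(sum = 13) = 220/10000 = 11/500.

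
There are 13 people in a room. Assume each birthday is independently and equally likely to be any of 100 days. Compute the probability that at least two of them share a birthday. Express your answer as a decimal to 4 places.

It's easier to compute the probability that all 13 are distinct.
P(all distinct) = 100/100 · 99/100 · ··· · 88/100 ≈ 0.4428.
So the probability of at least one match is 1 − 0.4428 = 0.5572.

0.5572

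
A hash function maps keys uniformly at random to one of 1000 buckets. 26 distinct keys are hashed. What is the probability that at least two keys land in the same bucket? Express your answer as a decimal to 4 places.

0.2795

It's easier to compute the probability that all 26 are distinct.
P(all distinct) = 1000/1000 · 999/1000 · ··· · 975/1000 ≈ 0.7205.
So the probability of at least one match is 1 − 0.7205 = 0.2795.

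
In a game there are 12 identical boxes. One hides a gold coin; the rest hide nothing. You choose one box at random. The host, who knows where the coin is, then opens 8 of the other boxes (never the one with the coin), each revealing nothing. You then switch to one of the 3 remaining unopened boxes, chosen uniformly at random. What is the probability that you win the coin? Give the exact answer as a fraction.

11/36

Your original box holds the coin with probability 1/12, so the other 11 collectively hold it with probability 11/12.
The host can always find 8 empty boxes to open, so the reveals don't change that 11/12; it is now spread over the 3 remaining unopened boxes.
P(win by switching) = (11/12) · (1/3) = 11/36.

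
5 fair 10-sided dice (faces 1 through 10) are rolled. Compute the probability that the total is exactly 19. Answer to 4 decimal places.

There are 10^5 = 100000 equally likely outcomes.
The number of ordered 5-tuples from {1,…,10} summing to 19 is 2710.
P(sum = 19) = 2710/100000 = 271/10000 ≈ 0.0271.

0.0271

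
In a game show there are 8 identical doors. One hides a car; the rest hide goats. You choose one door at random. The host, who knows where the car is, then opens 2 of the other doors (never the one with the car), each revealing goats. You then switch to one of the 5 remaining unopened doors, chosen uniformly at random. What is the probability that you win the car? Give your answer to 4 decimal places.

0.1750

Your original door holds the car with probability 1/8, so the other 7 collectively hold it with probability 7/8.
The host can always find 2 empty doors to open, so the reveals don't change that 7/8; it is now spread over the 5 remaining unopened doors.
P(win by switching) = (7/8) · (1/5) = 7/40 ≈ 0.1750.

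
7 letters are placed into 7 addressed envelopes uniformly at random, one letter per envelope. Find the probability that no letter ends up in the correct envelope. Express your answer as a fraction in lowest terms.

This is the derangement probability: permutations of 7 with no fixed point.
D(7) = 7! · (1 − 1/1! + 1/2! − ··· + (−1)^7/7!) = 1854.
P = 1854/5040 = 103/280.

103/280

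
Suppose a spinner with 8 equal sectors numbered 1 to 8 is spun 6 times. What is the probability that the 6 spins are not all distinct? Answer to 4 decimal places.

P(all 6 different) = 8/8 · 7/8 · ··· · 3/8 ≈ 0.0769.
P(at least two equal) = 1 − 0.0769 = 0.9231.

0.9231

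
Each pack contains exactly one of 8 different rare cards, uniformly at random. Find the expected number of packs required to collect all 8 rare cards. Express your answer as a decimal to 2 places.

21.74

After i distinct types are collected, each trial gives a new one with probability (8−i)/8, so the expected wait for the next new type is 8/(8−i).
E = 8/8 + 8/7 + 8/6 + 8/5 + 8/4 + 8/3 + 8/2 + 8/1 = 761/35 ≈ 21.74.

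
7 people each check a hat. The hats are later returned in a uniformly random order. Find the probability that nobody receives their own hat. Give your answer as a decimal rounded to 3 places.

This is the derangement probability: permutations of 7 with no fixed point.
D(7) = 7! · (1 − 1/1! + 1/2! − ··· + (−1)^7/7!) = 1854.
P = 1854/5040 = 103/280 ≈ 0.368.

0.368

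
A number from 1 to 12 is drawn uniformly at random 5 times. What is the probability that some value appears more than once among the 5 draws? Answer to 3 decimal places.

P(all 5 different) = 12/12 · 11/12 · ··· · 8/12 ≈ 0.382.
P(at least two equal) = 1 − 0.382 = 0.618.

0.618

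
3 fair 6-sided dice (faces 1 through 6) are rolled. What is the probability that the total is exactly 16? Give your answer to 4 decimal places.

0.0278

There are 6^3 = 216 equally likely outcomes.
The number of ordered 3-tuples from {1,…,6} summing to 16 is 6.
P(sum = 16) = 6/216 = 1/36 ≈ 0.0278.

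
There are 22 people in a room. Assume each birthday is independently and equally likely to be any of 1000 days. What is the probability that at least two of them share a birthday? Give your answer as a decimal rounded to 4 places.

It's easier to compute the probability that all 22 are distinct.
P(all distinct) = 1000/1000 · 999/1000 · ··· · 979/1000 ≈ 0.7924.
So the probability of at least one match is 1 − 0.7924 = 0.2076.

0.2076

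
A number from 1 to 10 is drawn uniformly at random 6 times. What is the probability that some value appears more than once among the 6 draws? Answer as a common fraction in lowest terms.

P(all 6 different) = 10/10 · 9/10 · ··· · 5/10 = 189/1250.
P(at least two equal) = 1 − 189/1250 = 1061/1250.

1061/1250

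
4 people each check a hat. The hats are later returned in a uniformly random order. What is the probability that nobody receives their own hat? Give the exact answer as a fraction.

This is the derangement probability: permutations of 4 with no fixed point.
D(4) = 4! · (1 − 1/1! + 1/2! − ··· + (−1)^4/4!) = 9.
P = 9/24 = 3/8.

3/8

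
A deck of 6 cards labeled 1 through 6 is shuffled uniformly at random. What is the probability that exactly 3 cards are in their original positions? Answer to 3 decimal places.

0.056

Choose which 3 of the 6 are fixed: C(6,3) = 20 ways.
The remaining 3 must have no fixed point: D(3) = 2.
P = 20·2/720 = 1/18 ≈ 0.056.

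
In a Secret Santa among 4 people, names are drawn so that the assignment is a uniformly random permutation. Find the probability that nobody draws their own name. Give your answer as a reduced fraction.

3/8

This is the derangement probability: permutations of 4 with no fixed point.
D(4) = 4! · (1 − 1/1! + 1/2! − ··· + (−1)^4/4!) = 9.
P = 9/24 = 3/8.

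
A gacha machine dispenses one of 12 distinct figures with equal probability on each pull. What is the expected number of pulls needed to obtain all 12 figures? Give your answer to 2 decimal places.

37.24

After i distinct types are collected, each trial gives a new one with probability (12−i)/12, so the expected wait for the next new type is 12/(12−i).
E = 12/12 + 12/11 + 12/10 + 12/9 + 12/8 + 12/7 + 12/6 + 12/5 + 12/4 + 12/3 + 12/2 + 12/1 = 86021/2310 ≈ 37.24.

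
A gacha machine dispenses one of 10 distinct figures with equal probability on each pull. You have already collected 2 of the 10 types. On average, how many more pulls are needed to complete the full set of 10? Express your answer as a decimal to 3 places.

27.179

Starting from 2 distinct types, each trial gives a new one with probability (10−i)/10 when i types are held, so the wait for the next new type is 10/(10−i).
E = 10/8 + 10/7 + 10/6 + 10/5 + 10/4 + 10/3 + 10/2 + 10/1 = 761/28 ≈ 27.179.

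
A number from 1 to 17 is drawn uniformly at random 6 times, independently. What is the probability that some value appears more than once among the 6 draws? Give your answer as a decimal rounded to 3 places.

0.631

P(all 6 different) = 17/17 · 16/17 · ··· · 12/17 ≈ 0.369.
P(at least two equal) = 1 − 0.369 = 0.631.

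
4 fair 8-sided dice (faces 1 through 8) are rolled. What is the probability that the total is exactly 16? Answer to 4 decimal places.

There are 8^4 = 4096 equally likely outcomes.
The number of ordered 4-tuples from {1,…,8} summing to 16 is 315.
P(sum = 16) = 315/4096 ≈ 0.0769.

0.0769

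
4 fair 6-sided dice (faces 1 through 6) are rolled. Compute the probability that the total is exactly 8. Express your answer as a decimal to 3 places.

0.027

There are 6^4 = 1296 equally likely outcomes.
The number of ordered 4-tuples from {1,…,6} summing to 8 is 35.
P(sum = 8) = 35/1296 ≈ 0.027.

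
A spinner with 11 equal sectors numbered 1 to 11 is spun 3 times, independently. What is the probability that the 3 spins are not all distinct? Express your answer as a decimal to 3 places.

0.256

P(all 3 different) = 11/11 · 10/11 · ··· · 9/11 ≈ 0.744.
P(at least two equal) = 1 − 0.744 = 0.256.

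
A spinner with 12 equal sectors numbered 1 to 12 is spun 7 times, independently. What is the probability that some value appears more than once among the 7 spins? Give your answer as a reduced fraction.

P(all 7 different) = 12/12 · 11/12 · ··· · 6/12 = 385/3456.
P(at least two equal) = 1 − 385/3456 = 3071/3456.

3071/3456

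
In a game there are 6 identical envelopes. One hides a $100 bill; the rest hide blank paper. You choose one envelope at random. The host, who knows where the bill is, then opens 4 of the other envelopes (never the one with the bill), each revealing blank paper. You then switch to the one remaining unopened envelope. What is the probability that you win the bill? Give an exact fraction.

5/6

Your original envelope holds the bill with probability 1/6, so the other 5 collectively hold it with probability 5/6.
The host can always find 4 empty envelopes to open, so the reveals don't change that 5/6; it is now spread over the 1 remaining unopened envelope.
P(win by switching) = (5/6) · (1/1) = 5/6.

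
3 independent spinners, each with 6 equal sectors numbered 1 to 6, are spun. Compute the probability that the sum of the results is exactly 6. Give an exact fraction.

5/108

There are 6^3 = 216 equally likely outcomes.
The number of ordered 3-tuples from {1,…,6} summing to 6 is 10.
P(sum = 6) = 10/216 = 5/108.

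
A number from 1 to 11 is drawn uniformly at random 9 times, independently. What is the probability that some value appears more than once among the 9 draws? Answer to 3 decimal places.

0.992

P(all 9 different) = 11/11 · 10/11 · ··· · 3/11 ≈ 0.008.
P(at least two equal) = 1 − 0.008 = 0.992.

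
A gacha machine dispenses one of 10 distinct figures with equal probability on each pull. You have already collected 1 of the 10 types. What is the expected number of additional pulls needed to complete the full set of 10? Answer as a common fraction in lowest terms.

7129/252

Starting from 1 distinct type, each trial gives a new one with probability (10−i)/10 when i types are held, so the wait for the next new type is 10/(10−i).
E = 10/9 + 10/8 + 10/7 + 10/6 + 10/5 + 10/4 + 10/3 + 10/2 + 10/1 = 7129/252.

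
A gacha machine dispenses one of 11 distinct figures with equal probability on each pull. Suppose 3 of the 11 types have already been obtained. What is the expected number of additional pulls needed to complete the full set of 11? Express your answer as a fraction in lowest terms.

Starting from 3 distinct types, each trial gives a new one with probability (11−i)/11 when i types are held, so the wait for the next new type is 11/(11−i).
E = 11/8 + 11/7 + 11/6 + 11/5 + 11/4 + 11/3 + 11/2 + 11/1 = 8371/280.

8371/280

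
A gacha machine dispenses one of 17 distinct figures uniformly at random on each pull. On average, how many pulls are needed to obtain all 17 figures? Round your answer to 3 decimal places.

58.472

After i distinct types are collected, each trial gives a new one with probability (17−i)/17, so the expected wait for the next new type is 17/(17−i).
E = 17/17 + 17/16 + 17/15 + 17/14 + 17/13 + 17/12 + 17/11 + 17/10 + 17/9 + 17/8 + 17/7 + 17/6 + 17/5 + 17/4 + 17/3 + 17/2 + 17/1 = 42142223/720720 ≈ 58.472.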